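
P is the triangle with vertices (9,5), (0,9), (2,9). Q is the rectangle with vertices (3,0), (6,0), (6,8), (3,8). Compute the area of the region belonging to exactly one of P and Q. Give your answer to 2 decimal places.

24.89

|P| = 4, |Q| = 24, |P∩Q| = 1.5536.
|P △ Q| = |P| + |Q| − 2·|P∩Q| = 4 + 24 − 3.1071 = 24.89.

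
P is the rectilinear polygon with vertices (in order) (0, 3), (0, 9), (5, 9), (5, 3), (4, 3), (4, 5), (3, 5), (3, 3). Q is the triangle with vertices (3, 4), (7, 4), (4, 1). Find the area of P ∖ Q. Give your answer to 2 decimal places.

|P| = 28, |P∩Q| = 1.
|P ∖ Q| = |P| − |P∩Q| = 28 − 1 = 27.00.

27.00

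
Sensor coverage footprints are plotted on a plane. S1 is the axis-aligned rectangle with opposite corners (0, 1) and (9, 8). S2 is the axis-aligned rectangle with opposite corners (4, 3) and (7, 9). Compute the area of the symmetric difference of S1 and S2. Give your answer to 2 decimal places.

51.00

|S1∩S2|: x∈[4,7], y∈[3,8] → 3·5 = 15.
|S1 △ S2| = |S1| + |S2| − 2·|S1∩S2| = 63 + 18 − 30 = 51.00.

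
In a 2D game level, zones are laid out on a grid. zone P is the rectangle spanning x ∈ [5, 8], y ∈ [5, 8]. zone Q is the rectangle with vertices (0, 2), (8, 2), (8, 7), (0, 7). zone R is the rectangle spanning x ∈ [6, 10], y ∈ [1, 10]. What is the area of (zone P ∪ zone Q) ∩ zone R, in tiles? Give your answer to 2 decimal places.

The region (zone P ∪ zone Q) ∩ zone R is the polygon with vertices (8,2), (6,2), (6,8), (8,8), (8,7), (8,5).
By the shoelace formula its area is 12.00.

12.00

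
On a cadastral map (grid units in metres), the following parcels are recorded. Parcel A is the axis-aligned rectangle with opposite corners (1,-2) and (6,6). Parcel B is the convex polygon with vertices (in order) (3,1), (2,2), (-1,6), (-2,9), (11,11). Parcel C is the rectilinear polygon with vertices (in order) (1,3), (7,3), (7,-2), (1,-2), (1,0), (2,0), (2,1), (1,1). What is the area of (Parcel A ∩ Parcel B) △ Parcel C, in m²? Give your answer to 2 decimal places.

39.26

|Parcel A ∩ Parcel B| = 17.2083.
|(Parcel A ∩ Parcel B) ∩ Parcel C| = 3.475.
|(Parcel A ∩ Parcel B) △ Parcel C| = 17.2083 + 29 − 6.95 = 39.26.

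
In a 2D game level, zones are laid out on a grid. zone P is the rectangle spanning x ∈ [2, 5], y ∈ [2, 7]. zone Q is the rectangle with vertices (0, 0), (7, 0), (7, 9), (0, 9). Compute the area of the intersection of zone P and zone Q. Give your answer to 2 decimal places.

15.00

|zone P∩zone Q|: x∈[2,5], y∈[2,7] → 3·5 = 15.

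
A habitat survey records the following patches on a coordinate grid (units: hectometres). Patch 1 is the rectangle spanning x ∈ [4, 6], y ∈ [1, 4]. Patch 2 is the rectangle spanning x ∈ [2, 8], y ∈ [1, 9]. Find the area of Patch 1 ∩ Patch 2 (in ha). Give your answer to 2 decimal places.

6.00

|Patch 1∩Patch 2|: x∈[4,6], y∈[1,4] → 2·3 = 6.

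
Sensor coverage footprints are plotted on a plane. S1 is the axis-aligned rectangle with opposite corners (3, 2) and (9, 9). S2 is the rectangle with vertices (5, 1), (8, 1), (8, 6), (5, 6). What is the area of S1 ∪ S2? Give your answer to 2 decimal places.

By inclusion–exclusion:
Individual areas: |S1| = 42, |S2| = 15.
|S1∩S2|: x∈[5,8], y∈[2,6] → 3·4 = 12.
|S1 ∪ S2| = 57 − 12 = 45.00.

45.00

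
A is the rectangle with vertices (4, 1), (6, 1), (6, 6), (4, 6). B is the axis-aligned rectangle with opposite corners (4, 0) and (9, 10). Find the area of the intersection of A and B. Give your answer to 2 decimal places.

|A∩B|: x∈[4,6], y∈[1,6] → 2·5 = 10.

10.00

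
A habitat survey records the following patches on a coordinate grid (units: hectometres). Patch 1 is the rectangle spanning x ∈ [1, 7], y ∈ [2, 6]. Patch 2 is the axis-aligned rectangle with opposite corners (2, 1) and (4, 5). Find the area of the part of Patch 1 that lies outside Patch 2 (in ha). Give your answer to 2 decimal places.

|Patch 1∩Patch 2|: x∈[2,4], y∈[2,5] → 2·3 = 6.
|Patch 1| = 24.
|Patch 1 ∖ Patch 2| = |Patch 1| − |Patch 1∩Patch 2| = 24 − 6 = 18.00.

18.00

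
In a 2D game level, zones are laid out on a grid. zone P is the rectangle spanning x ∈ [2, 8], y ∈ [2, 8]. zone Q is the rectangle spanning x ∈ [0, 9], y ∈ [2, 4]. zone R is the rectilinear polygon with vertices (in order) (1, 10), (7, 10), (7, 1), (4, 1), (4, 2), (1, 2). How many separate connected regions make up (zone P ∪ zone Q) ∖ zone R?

(zone P ∪ zone Q) ∖ zone R splits into 2 disjoint pieces (area 8, area 2).

2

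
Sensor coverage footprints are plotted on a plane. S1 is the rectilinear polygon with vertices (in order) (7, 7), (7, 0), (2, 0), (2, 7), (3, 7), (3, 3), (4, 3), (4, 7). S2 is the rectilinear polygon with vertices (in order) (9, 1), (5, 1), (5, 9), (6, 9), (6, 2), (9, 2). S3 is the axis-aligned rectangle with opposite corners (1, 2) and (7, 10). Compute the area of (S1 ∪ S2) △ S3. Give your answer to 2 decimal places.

|S1 ∪ S2| = 35.
|(S1 ∪ S2) ∩ S3| = 23.
|(S1 ∪ S2) △ S3| = 35 + 48 − 46 = 37.00.

37.00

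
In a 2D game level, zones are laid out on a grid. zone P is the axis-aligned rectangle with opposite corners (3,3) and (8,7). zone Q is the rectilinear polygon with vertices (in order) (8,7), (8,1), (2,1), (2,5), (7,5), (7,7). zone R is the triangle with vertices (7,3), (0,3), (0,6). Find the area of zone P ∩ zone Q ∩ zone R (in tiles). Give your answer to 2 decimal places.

The intersection is the polygon with vertices (3,3), (3,4.714), (7,3).
By the shoelace formula its area is 3.43.

3.43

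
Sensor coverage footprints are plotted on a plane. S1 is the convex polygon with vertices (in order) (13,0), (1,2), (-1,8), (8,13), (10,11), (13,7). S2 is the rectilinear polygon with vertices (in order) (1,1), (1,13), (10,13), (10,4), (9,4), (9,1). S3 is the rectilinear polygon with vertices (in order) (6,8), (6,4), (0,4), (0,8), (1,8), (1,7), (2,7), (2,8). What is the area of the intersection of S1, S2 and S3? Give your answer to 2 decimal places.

19.00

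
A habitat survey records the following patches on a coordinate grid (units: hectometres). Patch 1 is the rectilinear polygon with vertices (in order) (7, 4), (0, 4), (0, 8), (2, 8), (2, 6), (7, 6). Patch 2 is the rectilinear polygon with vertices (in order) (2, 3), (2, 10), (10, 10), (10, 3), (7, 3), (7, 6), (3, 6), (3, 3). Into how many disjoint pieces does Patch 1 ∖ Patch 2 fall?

2

Patch 1 ∖ Patch 2 splits into 2 disjoint pieces (area 8, area 8).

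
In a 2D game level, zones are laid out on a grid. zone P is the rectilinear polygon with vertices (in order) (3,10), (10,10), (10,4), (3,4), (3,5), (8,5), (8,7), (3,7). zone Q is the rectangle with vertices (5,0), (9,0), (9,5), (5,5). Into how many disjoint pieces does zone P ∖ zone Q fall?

zone P ∖ zone Q splits into 2 disjoint pieces (area 26, area 2).

2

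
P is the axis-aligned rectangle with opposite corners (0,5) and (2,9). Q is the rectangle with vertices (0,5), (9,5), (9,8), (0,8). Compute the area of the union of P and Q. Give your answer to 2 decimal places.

29.00

By inclusion–exclusion:
Individual areas: |P| = 8, |Q| = 27.
|P∩Q|: x∈[0,2], y∈[5,8] → 2·3 = 6.
|P ∪ Q| = 35 − 6 = 29.00.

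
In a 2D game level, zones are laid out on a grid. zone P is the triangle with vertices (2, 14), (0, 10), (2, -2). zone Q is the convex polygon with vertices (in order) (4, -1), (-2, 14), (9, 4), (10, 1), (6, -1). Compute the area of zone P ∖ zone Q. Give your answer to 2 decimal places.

7.42

|zone P| = 16, |zone P∩zone Q| = 8.5844.
|zone P ∖ zone Q| = |zone P| − |zone P∩zone Q| = 16 − 8.5844 = 7.42.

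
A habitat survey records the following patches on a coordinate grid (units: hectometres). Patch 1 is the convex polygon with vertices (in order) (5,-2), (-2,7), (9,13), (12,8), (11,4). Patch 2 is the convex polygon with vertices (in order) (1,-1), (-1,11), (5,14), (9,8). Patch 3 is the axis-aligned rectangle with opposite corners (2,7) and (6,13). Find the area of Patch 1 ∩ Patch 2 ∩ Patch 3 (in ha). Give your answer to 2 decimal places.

The intersection is the polygon with vertices (6,11.364), (6,7), (2,7), (2,9.182).
By the shoelace formula its area is 13.09.

13.09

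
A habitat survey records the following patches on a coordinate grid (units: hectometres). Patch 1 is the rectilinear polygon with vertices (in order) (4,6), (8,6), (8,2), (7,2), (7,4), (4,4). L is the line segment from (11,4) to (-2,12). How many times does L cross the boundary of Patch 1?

2

The segment meets the boundary at (7.75,6), (8,5.846).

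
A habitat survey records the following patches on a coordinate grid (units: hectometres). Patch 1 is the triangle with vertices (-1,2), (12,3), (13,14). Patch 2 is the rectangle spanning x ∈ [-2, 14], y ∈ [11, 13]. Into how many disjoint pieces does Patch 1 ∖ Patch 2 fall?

2

Patch 1 ∖ Patch 2 splits into 2 disjoint pieces (area 66.1591, area 0.5379).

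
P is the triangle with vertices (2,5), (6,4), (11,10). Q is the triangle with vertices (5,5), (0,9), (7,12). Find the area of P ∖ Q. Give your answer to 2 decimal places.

13.00

|P| = 14.5, |P∩Q| = 1.4963.
|P ∖ Q| = |P| − |P∩Q| = 14.5 − 1.4963 = 13.00.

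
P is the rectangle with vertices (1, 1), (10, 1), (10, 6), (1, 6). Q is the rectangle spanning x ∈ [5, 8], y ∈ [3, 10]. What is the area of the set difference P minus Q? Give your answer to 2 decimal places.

36.00

|P∩Q|: x∈[5,8], y∈[3,6] → 3·3 = 9.
|P| = 45.
|P ∖ Q| = |P| − |P∩Q| = 45 − 9 = 36.00.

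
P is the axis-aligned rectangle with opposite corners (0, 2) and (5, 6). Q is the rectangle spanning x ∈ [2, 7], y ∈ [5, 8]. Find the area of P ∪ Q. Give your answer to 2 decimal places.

By inclusion–exclusion:
Individual areas: |P| = 20, |Q| = 15.
|P∩Q|: x∈[2,5], y∈[5,6] → 3·1 = 3.
|P ∪ Q| = 35 − 3 = 32.00.

32.00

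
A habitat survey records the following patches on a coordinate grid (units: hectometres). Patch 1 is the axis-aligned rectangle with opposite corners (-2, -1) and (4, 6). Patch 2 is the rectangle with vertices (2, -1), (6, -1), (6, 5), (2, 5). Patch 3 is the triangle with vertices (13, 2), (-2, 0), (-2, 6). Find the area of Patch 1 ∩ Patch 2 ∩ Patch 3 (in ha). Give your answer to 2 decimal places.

8.00

The intersection is the polygon with vertices (2,4.933), (4,4.4), (4,0.8), (2,0.533).
By the shoelace formula its area is 8.00.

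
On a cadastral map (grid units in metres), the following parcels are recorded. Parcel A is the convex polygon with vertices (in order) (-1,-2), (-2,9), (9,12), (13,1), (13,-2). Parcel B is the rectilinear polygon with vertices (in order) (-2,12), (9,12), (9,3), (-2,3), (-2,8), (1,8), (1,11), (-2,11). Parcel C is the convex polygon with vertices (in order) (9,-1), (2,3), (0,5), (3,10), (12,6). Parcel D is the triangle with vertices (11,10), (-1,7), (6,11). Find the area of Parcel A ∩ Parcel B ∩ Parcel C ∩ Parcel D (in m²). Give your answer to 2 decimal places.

The intersection is the polygon with vertices (2.348,8.913), (3.703,9.688), (5.88,8.72), (1.588,7.647).
By the shoelace formula its area is 3.81.

3.81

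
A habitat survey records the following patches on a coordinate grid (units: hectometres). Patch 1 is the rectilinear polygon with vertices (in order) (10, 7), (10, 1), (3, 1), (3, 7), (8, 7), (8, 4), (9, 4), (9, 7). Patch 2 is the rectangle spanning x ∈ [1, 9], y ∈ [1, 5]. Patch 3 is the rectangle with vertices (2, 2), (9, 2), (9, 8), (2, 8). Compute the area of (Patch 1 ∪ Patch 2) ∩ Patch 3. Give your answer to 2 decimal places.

31.00

|Patch 1 ∪ Patch 2| = 48.
|(Patch 1 ∪ Patch 2) ∩ Patch 3| = 31.00.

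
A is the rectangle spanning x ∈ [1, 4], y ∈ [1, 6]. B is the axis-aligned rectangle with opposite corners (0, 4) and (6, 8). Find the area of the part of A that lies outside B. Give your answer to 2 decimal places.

9.00

|A∩B|: x∈[1,4], y∈[4,6] → 3·2 = 6.
|A| = 15.
|A ∖ B| = |A| − |A∩B| = 15 − 6 = 9.00.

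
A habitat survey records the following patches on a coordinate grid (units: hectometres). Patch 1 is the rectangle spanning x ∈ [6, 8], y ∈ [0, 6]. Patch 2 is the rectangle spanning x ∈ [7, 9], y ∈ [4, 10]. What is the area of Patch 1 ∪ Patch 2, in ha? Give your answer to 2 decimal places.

22.00

By inclusion–exclusion:
Individual areas: |Patch 1| = 12, |Patch 2| = 12.
|Patch 1∩Patch 2|: x∈[7,8], y∈[4,6] → 1·2 = 2.
|Patch 1 ∪ Patch 2| = 24 − 2 = 22.00.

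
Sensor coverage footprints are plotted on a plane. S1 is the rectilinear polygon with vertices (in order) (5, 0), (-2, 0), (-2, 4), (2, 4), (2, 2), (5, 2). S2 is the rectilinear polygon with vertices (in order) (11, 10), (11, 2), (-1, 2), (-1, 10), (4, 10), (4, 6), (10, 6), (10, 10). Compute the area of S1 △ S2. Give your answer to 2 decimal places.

82.00

|S1| = 22, |S2| = 72, |S1∩S2| = 6.
|S1 △ S2| = |S1| + |S2| − 2·|S1∩S2| = 22 + 72 − 12 = 82.00.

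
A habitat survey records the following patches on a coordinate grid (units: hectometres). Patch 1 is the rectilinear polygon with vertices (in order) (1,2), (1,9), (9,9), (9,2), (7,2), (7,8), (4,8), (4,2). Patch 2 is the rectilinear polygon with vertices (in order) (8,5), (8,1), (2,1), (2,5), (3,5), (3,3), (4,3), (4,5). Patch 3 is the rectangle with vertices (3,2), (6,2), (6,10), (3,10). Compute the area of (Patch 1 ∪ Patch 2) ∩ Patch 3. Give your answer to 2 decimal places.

15.00

The region (Patch 1 ∪ Patch 2) ∩ Patch 3 is the polygon with vertices (6,9), (6,8), (4,8), (4,5), (6,5), (6,2), (3,2), (3,9).
By the shoelace formula its area is 15.00.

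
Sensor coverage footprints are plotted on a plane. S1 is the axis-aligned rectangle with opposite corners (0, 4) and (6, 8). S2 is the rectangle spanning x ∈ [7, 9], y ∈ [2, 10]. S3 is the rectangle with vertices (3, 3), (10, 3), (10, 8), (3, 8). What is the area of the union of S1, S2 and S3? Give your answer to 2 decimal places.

By inclusion–exclusion:
Individual areas: |S1| = 24, |S2| = 16, |S3| = 35.
|S1∩S2| = 0 (no overlap).
|S1∩S3|: x∈[3,6], y∈[4,8] → 3·4 = 12.
|S2∩S3|: x∈[7,9], y∈[3,8] → 2·5 = 10.
|S1∩S2∩S3| = 0.
|S1 ∪ S2 ∪ S3| = 75 − 22 + 0 = 53.00.

53.00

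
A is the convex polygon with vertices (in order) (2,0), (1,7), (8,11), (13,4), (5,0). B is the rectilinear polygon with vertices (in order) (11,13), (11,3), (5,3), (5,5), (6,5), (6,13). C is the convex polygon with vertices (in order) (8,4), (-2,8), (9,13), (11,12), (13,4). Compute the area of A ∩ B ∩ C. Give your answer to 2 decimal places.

The intersection is the polygon with vertices (11,6.8), (11,4), (8,4), (5.5,5), (6,5), (6,9.857), (8,11).
By the shoelace formula its area is 26.81.

26.81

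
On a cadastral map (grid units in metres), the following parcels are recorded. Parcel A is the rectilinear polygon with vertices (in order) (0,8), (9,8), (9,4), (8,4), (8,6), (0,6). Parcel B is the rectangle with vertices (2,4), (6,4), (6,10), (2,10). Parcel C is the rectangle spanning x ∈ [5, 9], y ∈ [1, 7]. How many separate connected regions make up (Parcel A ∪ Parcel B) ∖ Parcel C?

(Parcel A ∪ Parcel B) ∖ Parcel C is a single connected region.

1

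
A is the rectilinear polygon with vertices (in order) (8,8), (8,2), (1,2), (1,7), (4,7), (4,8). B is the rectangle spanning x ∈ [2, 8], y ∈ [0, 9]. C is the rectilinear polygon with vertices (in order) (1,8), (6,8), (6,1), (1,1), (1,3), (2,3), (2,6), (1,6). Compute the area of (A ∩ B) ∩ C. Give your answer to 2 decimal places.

The region (A ∩ B) ∩ C is the polygon with vertices (2,2), (2,3), (2,6), (2,7), (4,7), (4,8), (6,8), (6,2).
By the shoelace formula its area is 22.00.

22.00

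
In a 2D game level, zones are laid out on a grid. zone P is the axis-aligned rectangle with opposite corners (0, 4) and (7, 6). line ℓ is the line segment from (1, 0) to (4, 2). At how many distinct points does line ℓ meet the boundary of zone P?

0

The segment lies entirely outside zone P and never meets its boundary.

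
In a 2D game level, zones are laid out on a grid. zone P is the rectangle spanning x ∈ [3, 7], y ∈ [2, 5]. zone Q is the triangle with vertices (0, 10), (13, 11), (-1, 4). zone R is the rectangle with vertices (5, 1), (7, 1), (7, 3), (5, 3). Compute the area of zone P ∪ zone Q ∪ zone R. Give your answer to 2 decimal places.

By inclusion–exclusion:
Individual areas: |zone P| = 12, |zone Q| = 38.5, |zone R| = 4.
|zone P∩zone Q| = 0.
|zone P∩zone R|: x∈[5,7], y∈[2,3] → 2·1 = 2.
|zone Q∩zone R| = 0.
|zone P∩zone Q∩zone R| = 0.
|zone P ∪ zone Q ∪ zone R| = 54.5 − 2 + 0 = 52.50.

52.50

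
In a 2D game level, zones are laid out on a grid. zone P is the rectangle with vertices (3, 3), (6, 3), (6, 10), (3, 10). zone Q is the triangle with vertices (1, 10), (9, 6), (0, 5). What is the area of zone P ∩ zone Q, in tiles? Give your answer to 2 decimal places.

The intersection is the polygon with vertices (6,5.667), (3,5.333), (3,9), (6,7.5).
By the shoelace formula its area is 8.25.

8.25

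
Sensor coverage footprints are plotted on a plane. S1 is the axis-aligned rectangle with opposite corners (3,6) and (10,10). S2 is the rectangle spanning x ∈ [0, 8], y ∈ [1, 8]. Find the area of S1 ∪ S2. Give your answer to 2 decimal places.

By inclusion–exclusion:
Individual areas: |S1| = 28, |S2| = 56.
|S1∩S2|: x∈[3,8], y∈[6,8] → 5·2 = 10.
|S1 ∪ S2| = 84 − 10 = 74.00.

74.00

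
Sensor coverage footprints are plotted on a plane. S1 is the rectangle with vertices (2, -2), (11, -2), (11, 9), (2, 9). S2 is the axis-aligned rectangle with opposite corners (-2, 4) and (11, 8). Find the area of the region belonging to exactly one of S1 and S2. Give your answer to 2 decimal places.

|S1∩S2|: x∈[2,11], y∈[4,8] → 9·4 = 36.
|S1 △ S2| = |S1| + |S2| − 2·|S1∩S2| = 99 + 52 − 72 = 79.00.

79.00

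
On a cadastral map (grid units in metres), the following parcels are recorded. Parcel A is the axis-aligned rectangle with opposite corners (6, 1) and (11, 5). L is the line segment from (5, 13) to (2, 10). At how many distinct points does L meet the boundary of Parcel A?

0

The segment lies entirely outside Parcel A and never meets its boundary.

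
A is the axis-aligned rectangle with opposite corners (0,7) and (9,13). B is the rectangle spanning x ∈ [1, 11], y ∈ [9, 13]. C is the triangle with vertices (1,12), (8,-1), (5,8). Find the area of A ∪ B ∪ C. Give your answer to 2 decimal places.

By inclusion–exclusion:
Individual areas: |A| = 54, |B| = 40, |C| = 12.
|A∩B|: x∈[1,9], y∈[9,13] → 8·4 = 32.
|A∩C| = 5.4359.
|B∩C| = 2.0769.
|A∩B∩C| = 2.0769.
|A ∪ B ∪ C| = 106 − 39.5128 + 2.0769 = 68.56.

68.56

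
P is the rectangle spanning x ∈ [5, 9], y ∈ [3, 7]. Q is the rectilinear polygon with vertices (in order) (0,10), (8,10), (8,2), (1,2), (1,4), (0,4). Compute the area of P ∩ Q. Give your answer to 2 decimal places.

12.00

The intersection is the polygon with vertices (5,3), (5,7), (8,7), (8,3).
By the shoelace formula its area is 12.00.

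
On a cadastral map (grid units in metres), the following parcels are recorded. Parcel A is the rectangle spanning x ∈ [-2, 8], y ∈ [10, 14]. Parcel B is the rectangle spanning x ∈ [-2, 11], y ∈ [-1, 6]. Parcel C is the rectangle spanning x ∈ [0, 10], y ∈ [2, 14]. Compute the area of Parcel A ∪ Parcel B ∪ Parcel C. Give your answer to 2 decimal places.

179.00

By inclusion–exclusion:
Individual areas: |Parcel A| = 40, |Parcel B| = 91, |Parcel C| = 120.
|Parcel A∩Parcel B| = 0 (no overlap).
|Parcel A∩Parcel C|: x∈[0,8], y∈[10,14] → 8·4 = 32.
|Parcel B∩Parcel C|: x∈[0,10], y∈[2,6] → 10·4 = 40.
|Parcel A∩Parcel B∩Parcel C| = 0.
|Parcel A ∪ Parcel B ∪ Parcel C| = 251 − 72 + 0 = 179.00.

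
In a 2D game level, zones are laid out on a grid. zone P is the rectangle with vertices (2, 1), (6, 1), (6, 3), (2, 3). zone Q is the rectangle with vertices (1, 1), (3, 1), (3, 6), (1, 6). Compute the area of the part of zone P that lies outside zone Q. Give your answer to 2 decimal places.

|zone P∩zone Q|: x∈[2,3], y∈[1,3] → 1·2 = 2.
|zone P| = 8.
|zone P ∖ zone Q| = |zone P| − |zone P∩zone Q| = 8 − 2 = 6.00.

6.00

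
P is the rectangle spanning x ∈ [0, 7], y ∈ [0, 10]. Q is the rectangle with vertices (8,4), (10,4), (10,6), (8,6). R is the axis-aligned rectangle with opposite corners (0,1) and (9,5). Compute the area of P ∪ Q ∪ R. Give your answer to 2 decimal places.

By inclusion–exclusion:
Individual areas: |P| = 70, |Q| = 4, |R| = 36.
|P∩Q| = 0 (no overlap).
|P∩R|: x∈[0,7], y∈[1,5] → 7·4 = 28.
|Q∩R|: x∈[8,9], y∈[4,5] → 1·1 = 1.
|P∩Q∩R| = 0.
|P ∪ Q ∪ R| = 110 − 29 + 0 = 81.00.

81.00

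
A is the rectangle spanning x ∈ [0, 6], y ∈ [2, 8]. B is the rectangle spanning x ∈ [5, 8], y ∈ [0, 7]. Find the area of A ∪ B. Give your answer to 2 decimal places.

52.00

By inclusion–exclusion:
Individual areas: |A| = 36, |B| = 21.
|A∩B|: x∈[5,6], y∈[2,7] → 1·5 = 5.
|A ∪ B| = 57 − 5 = 52.00.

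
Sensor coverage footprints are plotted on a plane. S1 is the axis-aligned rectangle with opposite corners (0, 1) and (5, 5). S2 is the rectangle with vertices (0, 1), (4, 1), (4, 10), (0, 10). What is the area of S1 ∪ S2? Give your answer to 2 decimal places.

By inclusion–exclusion:
Individual areas: |S1| = 20, |S2| = 36.
|S1∩S2|: x∈[0,4], y∈[1,5] → 4·4 = 16.
|S1 ∪ S2| = 56 − 16 = 40.00.

40.00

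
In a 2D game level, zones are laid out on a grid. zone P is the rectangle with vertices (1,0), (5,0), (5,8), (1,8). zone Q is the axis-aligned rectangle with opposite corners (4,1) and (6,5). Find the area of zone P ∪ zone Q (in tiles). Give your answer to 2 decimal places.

36.00

By inclusion–exclusion:
Individual areas: |zone P| = 32, |zone Q| = 8.
|zone P∩zone Q|: x∈[4,5], y∈[1,5] → 1·4 = 4.
|zone P ∪ zone Q| = 40 − 4 = 36.00.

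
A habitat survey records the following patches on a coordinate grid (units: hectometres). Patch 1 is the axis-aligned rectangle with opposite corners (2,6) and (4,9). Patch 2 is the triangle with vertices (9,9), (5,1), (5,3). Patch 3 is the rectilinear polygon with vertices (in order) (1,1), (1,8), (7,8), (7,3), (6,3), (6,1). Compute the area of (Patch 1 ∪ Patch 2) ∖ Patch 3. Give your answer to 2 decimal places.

|Patch 1 ∪ Patch 2| = 10.
|(Patch 1 ∪ Patch 2) ∩ Patch 3| = 7.
|(Patch 1 ∪ Patch 2) ∖ Patch 3| = 10 − 7 = 3.00.

3.00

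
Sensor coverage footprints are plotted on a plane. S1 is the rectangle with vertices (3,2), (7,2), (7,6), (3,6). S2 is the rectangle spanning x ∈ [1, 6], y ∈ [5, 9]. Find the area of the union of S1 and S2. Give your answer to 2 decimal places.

By inclusion–exclusion:
Individual areas: |S1| = 16, |S2| = 20.
|S1∩S2|: x∈[3,6], y∈[5,6] → 3·1 = 3.
|S1 ∪ S2| = 36 − 3 = 33.00.

33.00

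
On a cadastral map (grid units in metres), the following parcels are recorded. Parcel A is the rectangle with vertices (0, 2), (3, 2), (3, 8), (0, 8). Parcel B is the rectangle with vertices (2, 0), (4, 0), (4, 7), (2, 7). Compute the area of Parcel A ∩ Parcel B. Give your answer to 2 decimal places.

5.00

|Parcel A∩Parcel B|: x∈[2,3], y∈[2,7] → 1·5 = 5.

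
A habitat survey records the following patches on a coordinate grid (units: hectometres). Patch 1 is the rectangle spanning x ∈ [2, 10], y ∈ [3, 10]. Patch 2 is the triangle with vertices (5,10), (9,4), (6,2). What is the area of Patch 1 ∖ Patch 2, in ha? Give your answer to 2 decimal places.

|Patch 1| = 56, |Patch 1∩Patch 2| = 12.1875.
|Patch 1 ∖ Patch 2| = |Patch 1| − |Patch 1∩Patch 2| = 56 − 12.1875 = 43.81.

43.81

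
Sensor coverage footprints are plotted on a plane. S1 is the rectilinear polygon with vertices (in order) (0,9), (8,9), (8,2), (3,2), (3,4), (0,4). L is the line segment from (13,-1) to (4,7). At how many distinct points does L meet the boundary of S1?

1

The segment meets the boundary at (8,3.444).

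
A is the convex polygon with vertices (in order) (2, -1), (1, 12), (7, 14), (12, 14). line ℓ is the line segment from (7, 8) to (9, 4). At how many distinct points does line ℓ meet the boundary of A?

1

The segment meets the boundary at (7.429,7.143).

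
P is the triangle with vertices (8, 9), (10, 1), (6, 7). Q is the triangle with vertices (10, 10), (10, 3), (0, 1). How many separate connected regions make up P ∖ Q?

2

P ∖ Q splits into 2 disjoint pieces (area 1.3903, area 0.7003).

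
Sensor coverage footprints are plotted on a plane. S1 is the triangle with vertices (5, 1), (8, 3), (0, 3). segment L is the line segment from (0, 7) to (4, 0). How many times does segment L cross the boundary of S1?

2

The segment meets the boundary at (2.963,1.815), (2.286,3).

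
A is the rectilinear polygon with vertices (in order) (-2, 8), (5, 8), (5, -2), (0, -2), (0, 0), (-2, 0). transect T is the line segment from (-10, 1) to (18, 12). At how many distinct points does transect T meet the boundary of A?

The segment meets the boundary at (5,6.893), (-2,4.143).

2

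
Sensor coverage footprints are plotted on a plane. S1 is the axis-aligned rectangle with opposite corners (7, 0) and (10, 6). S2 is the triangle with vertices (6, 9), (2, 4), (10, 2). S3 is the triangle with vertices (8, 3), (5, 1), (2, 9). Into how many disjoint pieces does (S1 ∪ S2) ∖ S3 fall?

2

(S1 ∪ S2) ∖ S3 splits into 2 disjoint pieces (area 24.7937, area 1.9809).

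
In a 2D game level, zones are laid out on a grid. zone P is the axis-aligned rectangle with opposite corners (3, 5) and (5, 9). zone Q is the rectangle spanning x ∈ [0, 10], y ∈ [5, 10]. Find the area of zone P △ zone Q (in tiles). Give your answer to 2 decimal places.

42.00

|zone P∩zone Q|: x∈[3,5], y∈[5,9] → 2·4 = 8.
|zone P △ zone Q| = |zone P| + |zone Q| − 2·|zone P∩zone Q| = 8 + 50 − 16 = 42.00.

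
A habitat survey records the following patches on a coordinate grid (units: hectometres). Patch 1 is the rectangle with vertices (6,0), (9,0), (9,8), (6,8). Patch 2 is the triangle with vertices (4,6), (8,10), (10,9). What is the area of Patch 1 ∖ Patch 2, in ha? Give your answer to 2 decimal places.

|Patch 1| = 24, |Patch 1∩Patch 2| = 1.
|Patch 1 ∖ Patch 2| = |Patch 1| − |Patch 1∩Patch 2| = 24 − 1 = 23.00.

23.00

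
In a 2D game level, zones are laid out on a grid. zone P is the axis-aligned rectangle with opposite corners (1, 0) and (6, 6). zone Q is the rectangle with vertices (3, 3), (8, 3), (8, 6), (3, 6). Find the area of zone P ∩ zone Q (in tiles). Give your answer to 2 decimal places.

|zone P∩zone Q|: x∈[3,6], y∈[3,6] → 3·3 = 9.

9.00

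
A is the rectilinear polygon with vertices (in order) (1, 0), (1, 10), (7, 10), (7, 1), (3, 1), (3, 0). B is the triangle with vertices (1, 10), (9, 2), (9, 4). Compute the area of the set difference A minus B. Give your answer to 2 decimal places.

51.50

|A| = 56, |A∩B| = 4.5.
|A ∖ B| = |A| − |A∩B| = 56 − 4.5 = 51.50.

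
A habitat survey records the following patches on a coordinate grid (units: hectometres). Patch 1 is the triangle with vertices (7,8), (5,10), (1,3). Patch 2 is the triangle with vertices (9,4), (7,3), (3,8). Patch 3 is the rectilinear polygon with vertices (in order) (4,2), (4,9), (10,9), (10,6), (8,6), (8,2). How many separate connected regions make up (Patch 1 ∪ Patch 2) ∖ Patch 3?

(Patch 1 ∪ Patch 2) ∖ Patch 3 splits into 3 disjoint pieces (area 0.7857, area 0.5833, area 4.2155).

3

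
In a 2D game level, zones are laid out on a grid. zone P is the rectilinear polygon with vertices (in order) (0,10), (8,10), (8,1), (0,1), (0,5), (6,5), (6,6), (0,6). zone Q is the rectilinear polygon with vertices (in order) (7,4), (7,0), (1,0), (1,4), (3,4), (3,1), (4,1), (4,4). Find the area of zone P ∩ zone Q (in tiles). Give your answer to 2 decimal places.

15.00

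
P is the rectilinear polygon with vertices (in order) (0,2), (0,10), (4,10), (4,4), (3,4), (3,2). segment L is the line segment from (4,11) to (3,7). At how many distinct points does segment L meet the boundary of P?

1

The segment meets the boundary at (3.75,10).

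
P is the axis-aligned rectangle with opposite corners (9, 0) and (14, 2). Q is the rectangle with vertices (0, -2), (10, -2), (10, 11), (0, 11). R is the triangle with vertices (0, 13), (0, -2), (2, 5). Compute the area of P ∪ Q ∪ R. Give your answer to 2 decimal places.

138.50

By inclusion–exclusion:
Individual areas: |P| = 10, |Q| = 130, |R| = 15.
|P∩Q|: x∈[9,10], y∈[0,2] → 1·2 = 2.
|P∩R| = 0.
|Q∩R| = 14.5.
|P∩Q∩R| = 0.
|P ∪ Q ∪ R| = 155 − 16.5 + 0 = 138.50.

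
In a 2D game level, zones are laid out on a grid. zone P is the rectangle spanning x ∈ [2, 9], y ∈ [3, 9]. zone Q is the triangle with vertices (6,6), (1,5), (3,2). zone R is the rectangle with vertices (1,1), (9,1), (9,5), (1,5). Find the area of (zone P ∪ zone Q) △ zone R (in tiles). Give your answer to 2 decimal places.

44.64

|zone P ∪ zone Q| = 43.5583.
|(zone P ∪ zone Q) ∩ zone R| = 15.4583.
|(zone P ∪ zone Q) △ zone R| = 43.5583 + 32 − 30.9167 = 44.64.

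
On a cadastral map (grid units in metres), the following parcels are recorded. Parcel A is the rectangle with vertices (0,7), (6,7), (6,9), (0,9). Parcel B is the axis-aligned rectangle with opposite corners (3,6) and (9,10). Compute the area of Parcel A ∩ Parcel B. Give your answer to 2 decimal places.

|Parcel A∩Parcel B|: x∈[3,6], y∈[7,9] → 3·2 = 6.

6.00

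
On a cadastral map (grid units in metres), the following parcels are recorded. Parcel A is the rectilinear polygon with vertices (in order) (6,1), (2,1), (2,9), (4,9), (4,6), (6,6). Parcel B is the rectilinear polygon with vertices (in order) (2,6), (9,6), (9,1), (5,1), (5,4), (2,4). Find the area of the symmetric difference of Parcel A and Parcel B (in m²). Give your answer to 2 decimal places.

|Parcel A| = 26, |Parcel B| = 26, |Parcel A∩Parcel B| = 11.
|Parcel A △ Parcel B| = |Parcel A| + |Parcel B| − 2·|Parcel A∩Parcel B| = 26 + 26 − 22 = 30.00.

30.00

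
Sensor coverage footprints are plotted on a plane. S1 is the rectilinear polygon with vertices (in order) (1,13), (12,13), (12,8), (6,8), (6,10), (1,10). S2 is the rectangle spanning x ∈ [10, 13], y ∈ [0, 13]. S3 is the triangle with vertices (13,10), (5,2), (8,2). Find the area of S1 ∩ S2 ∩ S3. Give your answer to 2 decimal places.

The intersection is the polygon with vertices (12,8.4), (11.75,8), (11,8), (12,9).
By the shoelace formula its area is 0.45.

0.45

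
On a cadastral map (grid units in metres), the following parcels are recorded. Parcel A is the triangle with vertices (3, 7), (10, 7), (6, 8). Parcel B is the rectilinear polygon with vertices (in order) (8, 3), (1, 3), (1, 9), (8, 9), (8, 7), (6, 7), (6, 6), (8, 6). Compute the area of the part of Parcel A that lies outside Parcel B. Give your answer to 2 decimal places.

|Parcel A| = 3.5, |Parcel A∩Parcel B| = 3.
|Parcel A ∖ Parcel B| = |Parcel A| − |Parcel A∩Parcel B| = 3.5 − 3 = 0.50.

0.50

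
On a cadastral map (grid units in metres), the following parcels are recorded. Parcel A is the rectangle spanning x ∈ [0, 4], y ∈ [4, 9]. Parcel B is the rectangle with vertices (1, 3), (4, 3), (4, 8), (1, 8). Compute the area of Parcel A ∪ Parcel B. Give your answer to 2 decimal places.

By inclusion–exclusion:
Individual areas: |Parcel A| = 20, |Parcel B| = 15.
|Parcel A∩Parcel B|: x∈[1,4], y∈[4,8] → 3·4 = 12.
|Parcel A ∪ Parcel B| = 35 − 12 = 23.00.

23.00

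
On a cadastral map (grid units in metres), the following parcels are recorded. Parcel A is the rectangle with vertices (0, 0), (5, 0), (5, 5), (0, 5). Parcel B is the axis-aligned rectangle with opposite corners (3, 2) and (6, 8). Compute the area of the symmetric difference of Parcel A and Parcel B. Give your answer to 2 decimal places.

31.00

|Parcel A∩Parcel B|: x∈[3,5], y∈[2,5] → 2·3 = 6.
|Parcel A △ Parcel B| = |Parcel A| + |Parcel B| − 2·|Parcel A∩Parcel B| = 25 + 18 − 12 = 31.00.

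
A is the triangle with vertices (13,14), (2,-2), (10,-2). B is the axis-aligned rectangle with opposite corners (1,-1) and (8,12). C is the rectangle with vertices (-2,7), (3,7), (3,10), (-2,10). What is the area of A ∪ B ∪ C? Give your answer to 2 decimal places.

143.47

By inclusion–exclusion:
Individual areas: |A| = 64, |B| = 91, |C| = 15.
|A∩B| = 20.5256.
|A∩C| = 0.
|B∩C|: x∈[1,3], y∈[7,10] → 2·3 = 6.
|A∩B∩C| = 0.
|A ∪ B ∪ C| = 170 − 26.5256 + 0 = 143.47.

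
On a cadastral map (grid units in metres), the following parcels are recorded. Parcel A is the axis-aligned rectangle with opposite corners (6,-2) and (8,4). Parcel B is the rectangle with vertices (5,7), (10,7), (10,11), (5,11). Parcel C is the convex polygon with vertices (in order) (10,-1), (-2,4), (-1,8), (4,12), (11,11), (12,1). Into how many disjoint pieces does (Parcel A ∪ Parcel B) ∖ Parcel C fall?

1

(Parcel A ∪ Parcel B) ∖ Parcel C is a single connected region.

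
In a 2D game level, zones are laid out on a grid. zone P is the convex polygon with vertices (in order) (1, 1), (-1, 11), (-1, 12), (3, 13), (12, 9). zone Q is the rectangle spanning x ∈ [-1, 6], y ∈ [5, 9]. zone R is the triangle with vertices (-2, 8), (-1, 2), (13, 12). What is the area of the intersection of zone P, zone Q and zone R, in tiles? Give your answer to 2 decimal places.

21.30

The intersection is the polygon with vertices (6,9), (6,7), (3.2,5), (0.2,5), (-0.481,8.405), (1.75,9).
By the shoelace formula its area is 21.30.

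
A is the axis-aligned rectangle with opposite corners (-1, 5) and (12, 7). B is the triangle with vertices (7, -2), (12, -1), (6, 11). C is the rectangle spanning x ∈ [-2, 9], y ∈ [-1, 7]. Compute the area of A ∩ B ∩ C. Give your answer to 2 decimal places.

4.23

The intersection is the polygon with vertices (9,5), (6.462,5), (6.308,7), (8,7).
By the shoelace formula its area is 4.23.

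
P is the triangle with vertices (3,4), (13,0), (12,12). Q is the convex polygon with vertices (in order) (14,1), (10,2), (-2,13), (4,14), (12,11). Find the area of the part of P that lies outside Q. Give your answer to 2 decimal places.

|P| = 58, |P∩Q| = 41.668.
|P ∖ Q| = |P| − |P∩Q| = 58 − 41.668 = 16.33.

16.33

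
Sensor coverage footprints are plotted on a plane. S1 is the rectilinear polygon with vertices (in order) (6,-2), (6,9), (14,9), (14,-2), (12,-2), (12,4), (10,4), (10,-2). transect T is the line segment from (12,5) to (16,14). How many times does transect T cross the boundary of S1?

1

The segment meets the boundary at (13.778,9).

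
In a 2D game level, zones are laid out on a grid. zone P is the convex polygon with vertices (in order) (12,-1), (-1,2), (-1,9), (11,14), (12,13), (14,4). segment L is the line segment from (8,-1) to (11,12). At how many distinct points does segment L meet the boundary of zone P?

The segment meets the boundary at (8.202,-0.124).

1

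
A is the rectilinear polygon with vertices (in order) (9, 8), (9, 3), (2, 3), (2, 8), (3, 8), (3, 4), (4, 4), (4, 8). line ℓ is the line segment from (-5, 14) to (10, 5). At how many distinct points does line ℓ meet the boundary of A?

The segment meets the boundary at (9,5.6), (5,8).

2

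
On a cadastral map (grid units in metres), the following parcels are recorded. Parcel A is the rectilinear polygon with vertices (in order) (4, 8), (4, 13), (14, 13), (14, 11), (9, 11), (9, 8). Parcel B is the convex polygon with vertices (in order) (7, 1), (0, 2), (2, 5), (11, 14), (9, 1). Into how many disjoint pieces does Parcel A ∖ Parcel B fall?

Parcel A ∖ Parcel B splits into 2 disjoint pieces (area 17.5, area 6.6154).

2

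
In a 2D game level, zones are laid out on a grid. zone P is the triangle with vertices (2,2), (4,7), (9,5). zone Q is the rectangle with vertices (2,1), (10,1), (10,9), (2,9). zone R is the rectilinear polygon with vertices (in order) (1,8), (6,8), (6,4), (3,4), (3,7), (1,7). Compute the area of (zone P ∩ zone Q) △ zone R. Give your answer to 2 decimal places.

|zone P ∩ zone Q| = 14.5.
|(zone P ∩ zone Q) ∩ zone R| = 6.95.
|(zone P ∩ zone Q) △ zone R| = 14.5 + 14 − 13.9 = 14.60.

14.60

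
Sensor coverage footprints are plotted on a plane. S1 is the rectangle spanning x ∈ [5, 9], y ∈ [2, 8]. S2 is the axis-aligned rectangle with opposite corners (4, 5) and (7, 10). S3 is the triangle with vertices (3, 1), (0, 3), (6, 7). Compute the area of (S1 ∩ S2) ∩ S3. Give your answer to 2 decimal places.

The region (S1 ∩ S2) ∩ S3 is the polygon with vertices (5,6.333), (6,7), (5,5).
By the shoelace formula its area is 0.67.

0.67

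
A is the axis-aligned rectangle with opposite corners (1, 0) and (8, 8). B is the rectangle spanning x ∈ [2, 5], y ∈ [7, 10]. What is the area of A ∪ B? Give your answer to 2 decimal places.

62.00

By inclusion–exclusion:
Individual areas: |A| = 56, |B| = 9.
|A∩B|: x∈[2,5], y∈[7,8] → 3·1 = 3.
|A ∪ B| = 65 − 3 = 62.00.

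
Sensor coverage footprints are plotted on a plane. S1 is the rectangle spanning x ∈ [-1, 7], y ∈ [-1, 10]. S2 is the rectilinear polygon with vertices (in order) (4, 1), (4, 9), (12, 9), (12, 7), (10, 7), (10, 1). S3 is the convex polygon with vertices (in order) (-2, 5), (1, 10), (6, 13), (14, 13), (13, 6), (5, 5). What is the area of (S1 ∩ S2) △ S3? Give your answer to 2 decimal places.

96.00

|S1 ∩ S2| = 24.
|(S1 ∩ S2) ∩ S3| = 11.75.
|(S1 ∩ S2) △ S3| = 24 + 95.5 − 23.5 = 96.00.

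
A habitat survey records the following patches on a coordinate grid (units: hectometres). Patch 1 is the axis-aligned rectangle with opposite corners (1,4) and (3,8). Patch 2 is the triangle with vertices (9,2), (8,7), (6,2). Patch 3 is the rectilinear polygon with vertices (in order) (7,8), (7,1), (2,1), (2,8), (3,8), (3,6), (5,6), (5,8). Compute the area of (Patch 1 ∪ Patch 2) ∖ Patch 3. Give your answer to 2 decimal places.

10.25

|Patch 1 ∪ Patch 2| = 15.5.
|(Patch 1 ∪ Patch 2) ∩ Patch 3| = 5.25.
|(Patch 1 ∪ Patch 2) ∖ Patch 3| = 15.5 − 5.25 = 10.25.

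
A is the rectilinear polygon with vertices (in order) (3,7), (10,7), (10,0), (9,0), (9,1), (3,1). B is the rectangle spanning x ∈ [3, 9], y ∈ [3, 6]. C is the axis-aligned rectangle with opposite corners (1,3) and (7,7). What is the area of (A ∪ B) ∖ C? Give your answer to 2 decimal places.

27.00

|A ∪ B| = 43.
|(A ∪ B) ∩ C| = 16.
|(A ∪ B) ∖ C| = 43 − 16 = 27.00.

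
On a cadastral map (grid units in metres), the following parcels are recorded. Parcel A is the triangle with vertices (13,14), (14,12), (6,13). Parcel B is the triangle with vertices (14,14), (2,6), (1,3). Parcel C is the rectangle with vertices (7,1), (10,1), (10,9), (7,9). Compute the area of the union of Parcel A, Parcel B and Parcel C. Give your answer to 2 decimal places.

44.58

By inclusion–exclusion:
Individual areas: |Parcel A| = 7.5, |Parcel B| = 14, |Parcel C| = 24.
|Parcel A∩Parcel B| = 0.4196.
|Parcel A∩Parcel C| = 0.
|Parcel B∩Parcel C| = 0.5035.
|Parcel A∩Parcel B∩Parcel C| = 0.
|Parcel A ∪ Parcel B ∪ Parcel C| = 45.5 − 0.9231 + 0 = 44.58.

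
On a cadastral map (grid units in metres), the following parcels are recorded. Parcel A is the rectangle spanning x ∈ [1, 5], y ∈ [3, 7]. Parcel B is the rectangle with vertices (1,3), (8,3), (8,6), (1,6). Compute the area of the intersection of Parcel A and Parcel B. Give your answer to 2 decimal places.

12.00

|Parcel A∩Parcel B|: x∈[1,5], y∈[3,6] → 4·3 = 12.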